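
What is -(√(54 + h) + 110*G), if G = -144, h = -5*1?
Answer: 15833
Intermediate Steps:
h = -5
-(√(54 + h) + 110*G) = -(√(54 - 5) + 110*(-144)) = -(√49 - 15840) = -(7 - 15840) = -1*(-15833) = 15833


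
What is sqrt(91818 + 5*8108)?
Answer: sqrt(132358) ≈ 363.81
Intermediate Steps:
sqrt(91818 + 5*8108) = sqrt(91818 + 40540) = sqrt(132358)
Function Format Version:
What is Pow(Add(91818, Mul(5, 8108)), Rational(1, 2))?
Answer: Pow(132358, Rational(1, 2)) ≈ 363.81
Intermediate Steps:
Pow(Add(91818, Mul(5, 8108)), Rational(1, 2)) = Pow(Add(91818, 40540), Rational(1, 2)) = Pow(132358, Rational(1, 2))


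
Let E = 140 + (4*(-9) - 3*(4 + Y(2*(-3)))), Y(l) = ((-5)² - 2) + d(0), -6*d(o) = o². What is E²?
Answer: 529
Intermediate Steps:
d(o) = -o²/6
Y(l) = 23 (Y(l) = ((-5)² - 2) - ⅙*0² = (25 - 2) - ⅙*0 = 23 + 0 = 23)
E = 23 (E = 140 + (4*(-9) - 3*(4 + 23)) = 140 + (-36 - 3*27) = 140 + (-36 - 81) = 140 - 117 = 23)
E² = 23² = 529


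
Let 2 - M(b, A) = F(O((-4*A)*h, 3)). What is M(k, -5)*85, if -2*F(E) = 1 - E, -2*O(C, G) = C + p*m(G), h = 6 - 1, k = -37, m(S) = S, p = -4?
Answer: 4165/2 ≈ 2082.5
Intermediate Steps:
h = 5
O(C, G) = 2*G - C/2 (O(C, G) = -(C - 4*G)/2 = 2*G - C/2)
F(E) = -½ + E/2 (F(E) = -(1 - E)/2 = -½ + E/2)
M(b, A) = -½ - 5*A (M(b, A) = 2 - (-½ + (2*3 - (-4*A)*5/2)/2) = 2 - (-½ + (6 - (-10)*A)/2) = 2 - (-½ + (6 + 10*A)/2) = 2 - (-½ + (3 + 5*A)) = 2 - (5/2 + 5*A) = 2 + (-5/2 - 5*A) = -½ - 5*A)
M(k, -5)*85 = (-½ - 5*(-5))*85 = (-½ + 25)*85 = (49/2)*85 = 4165/2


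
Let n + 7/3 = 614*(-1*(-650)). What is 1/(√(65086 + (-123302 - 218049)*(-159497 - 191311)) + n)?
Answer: 3591879/355771987603 - 9*√119748726694/355771987603 ≈ 1.3420e-6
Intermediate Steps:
n = 1197293/3 (n = -7/3 + 614*(-1*(-650)) = -7/3 + 614*650 = -7/3 + 399100 = 1197293/3 ≈ 3.9910e+5)
1/(√(65086 + (-123302 - 218049)*(-159497 - 191311)) + n) = 1/(√(65086 + (-123302 - 218049)*(-159497 - 191311)) + 1197293/3) = 1/(√(65086 - 341351*(-350808)) + 1197293/3) = 1/(√(65086 + 119748661608) + 1197293/3) = 1/(√119748726694 + 1197293/3) = 1/(1197293/3 + √119748726694)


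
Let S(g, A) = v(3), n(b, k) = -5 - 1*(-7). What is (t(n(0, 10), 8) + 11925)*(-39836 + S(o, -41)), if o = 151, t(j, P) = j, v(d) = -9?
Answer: -475231315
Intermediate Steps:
n(b, k) = 2 (n(b, k) = -5 + 7 = 2)
S(g, A) = -9
(t(n(0, 10), 8) + 11925)*(-39836 + S(o, -41)) = (2 + 11925)*(-39836 - 9) = 11927*(-39845) = -475231315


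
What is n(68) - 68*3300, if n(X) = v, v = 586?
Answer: -223814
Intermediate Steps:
n(X) = 586
n(68) - 68*3300 = 586 - 68*3300 = 586 - 224400 = -223814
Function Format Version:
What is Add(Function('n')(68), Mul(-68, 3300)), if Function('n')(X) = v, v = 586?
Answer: -223814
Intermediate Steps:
Function('n')(X) = 586
Add(Function('n')(68), Mul(-68, 3300)) = Add(586, Mul(-68, 3300)) = Add(586, -224400) = -223814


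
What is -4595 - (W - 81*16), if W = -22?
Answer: -3277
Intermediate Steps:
-4595 - (W - 81*16) = -4595 - (-22 - 81*16) = -4595 - (-22 - 1296) = -4595 - 1*(-1318) = -4595 + 1318 = -3277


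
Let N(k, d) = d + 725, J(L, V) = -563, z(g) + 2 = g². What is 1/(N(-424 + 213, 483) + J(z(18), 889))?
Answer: 1/645 ≈ 0.0015504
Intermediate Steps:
z(g) = -2 + g²
N(k, d) = 725 + d
1/(N(-424 + 213, 483) + J(z(18), 889)) = 1/((725 + 483) - 563) = 1/(1208 - 563) = 1/645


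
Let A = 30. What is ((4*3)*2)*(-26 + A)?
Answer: 96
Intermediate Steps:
((4*3)*2)*(-26 + A) = ((4*3)*2)*(-26 + 30) = (12*2)*4 = 24*4 = 96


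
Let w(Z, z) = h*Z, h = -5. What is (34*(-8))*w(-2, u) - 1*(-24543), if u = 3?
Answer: 21823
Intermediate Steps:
w(Z, z) = -5*Z
(34*(-8))*w(-2, u) - 1*(-24543) = (34*(-8))*(-5*(-2)) - 1*(-24543) = -272*10 + 24543 = -2720 + 24543 = 21823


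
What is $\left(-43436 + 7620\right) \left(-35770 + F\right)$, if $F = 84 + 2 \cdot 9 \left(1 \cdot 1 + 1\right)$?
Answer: $1276840400$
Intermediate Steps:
$F = 120$ ($F = 84 + 18 \left(1 + 1\right) = 84 + 18 \cdot 2 = 84 + 36 = 120$)
$\left(-43436 + 7620\right) \left(-35770 + F\right) = \left(-43436 + 7620\right) \left(-35770 + 120\right) = \left(-35816\right) \left(-35650\right) = 1276840400$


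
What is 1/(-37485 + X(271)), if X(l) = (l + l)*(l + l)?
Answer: 1/256279 ≈ 3.9020e-6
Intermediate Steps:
X(l) = 4*l**2 (X(l) = (2*l)*(2*l) = 4*l**2)
1/(-37485 + X(271)) = 1/(-37485 + 4*271**2) = 1/(-37485 + 4*73441) = 1/(-37485 + 293764) = 1/256279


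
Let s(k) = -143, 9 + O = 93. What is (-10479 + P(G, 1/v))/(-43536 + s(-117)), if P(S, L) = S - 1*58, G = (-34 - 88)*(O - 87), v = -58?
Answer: 10171/43679 ≈ 0.23286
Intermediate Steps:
O = 84 (O = -9 + 93 = 84)
G = 366 (G = (-34 - 88)*(84 - 87) = -122*(-3) = 366)
P(S, L) = -58 + S (P(S, L) = S - 58 = -58 + S)
(-10479 + P(G, 1/v))/(-43536 + s(-117)) = (-10479 + (-58 + 366))/(-43536 - 143) = (-10479 + 308)/(-43679) = -10171*(-1/43679) = 10171/43679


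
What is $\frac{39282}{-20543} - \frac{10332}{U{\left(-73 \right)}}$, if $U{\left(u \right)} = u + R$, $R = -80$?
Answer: $\frac{22915570}{349231} \approx 65.617$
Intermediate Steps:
$U{\left(u \right)} = -80 + u$ ($U{\left(u \right)} = u - 80 = -80 + u$)
$\frac{39282}{-20543} - \frac{10332}{U{\left(-73 \right)}} = \frac{39282}{-20543} - \frac{10332}{-80 - 73} = 39282 \left(- \frac{1}{20543}\right) - \frac{10332}{-153} = - \frac{39282}{20543} - - \frac{1148}{17} = - \frac{39282}{20543} + \frac{1148}{17} = \frac{22915570}{349231}$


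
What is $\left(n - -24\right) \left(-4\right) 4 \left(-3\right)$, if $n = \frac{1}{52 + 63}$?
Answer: $\frac{132528}{115} \approx 1152.4$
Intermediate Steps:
$n = \frac{1}{115} \approx 0.0086956$
$\left(n - -24\right) \left(-4\right) 4 \left(-3\right) = \left(\frac{1}{115} - -24\right) \left(-4\right) 4 \left(-3\right) = \left(\frac{1}{115} + 24\right) \left(\left(-16\right) \left(-3\right)\right) = \frac{2761}{115} \cdot 48 = \frac{132528}{115}$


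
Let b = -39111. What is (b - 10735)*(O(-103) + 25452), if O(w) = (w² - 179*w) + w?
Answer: -2711373170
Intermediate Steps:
O(w) = w² - 178*w
(b - 10735)*(O(-103) + 25452) = (-39111 - 10735)*(-103*(-178 - 103) + 25452) = -49846*(-103*(-281) + 25452) = -49846*(28943 + 25452) = -49846*54395 = -2711373170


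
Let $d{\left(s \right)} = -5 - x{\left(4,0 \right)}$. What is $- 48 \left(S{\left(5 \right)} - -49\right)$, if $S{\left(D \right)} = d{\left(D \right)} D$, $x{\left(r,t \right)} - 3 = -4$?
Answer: $-1392$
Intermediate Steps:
$x{\left(r,t \right)} = -1$ ($x{\left(r,t \right)} = 3 - 4 = -1$)
$d{\left(s \right)} = -4$ ($d{\left(s \right)} = -5 - -1 = -5 + 1 = -4$)
$S{\left(D \right)} = - 4 D$
$- 48 \left(S{\left(5 \right)} - -49\right) = - 48 \left(\left(-4\right) 5 - -49\right) = - 48 \left(-20 + 49\right) = \left(-48\right) 29 = -1392$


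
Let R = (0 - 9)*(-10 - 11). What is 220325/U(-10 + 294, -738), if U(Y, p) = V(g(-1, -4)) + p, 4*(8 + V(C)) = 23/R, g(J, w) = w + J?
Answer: -166565700/563953 ≈ -295.35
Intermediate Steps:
R = 189 (R = -9*(-21) = 189)
g(J, w) = J + w
V(C) = -6025/756 (V(C) = -8 + (23/189)/4 = -8 + (23*(1/189))/4 = -8 + (1/4)*(23/189) = -8 + 23/756 = -6025/756)
U(Y, p) = -6025/756 + p
220325/U(-10 + 294, -738) = 220325/(-6025/756 - 738) = 220325/(-563953/756) = 220325*(-756/563953) = -166565700/563953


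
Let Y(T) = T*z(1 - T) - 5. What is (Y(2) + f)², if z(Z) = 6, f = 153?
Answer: 25600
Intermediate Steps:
Y(T) = -5 + 6*T (Y(T) = T*6 - 5 = 6*T - 5 = -5 + 6*T)
(Y(2) + f)² = ((-5 + 6*2) + 153)² = ((-5 + 12) + 153)² = (7 + 153)² = 160² = 25600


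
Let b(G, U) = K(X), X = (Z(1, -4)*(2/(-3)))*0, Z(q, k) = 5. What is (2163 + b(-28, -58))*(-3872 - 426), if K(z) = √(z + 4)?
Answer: -9305170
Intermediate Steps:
X = 0 (X = (5*(2/(-3)))*0 = (5*(2*(-⅓)))*0 = (5*(-⅔))*0 = -10/3*0 = 0)
K(z) = √(4 + z)
b(G, U) = 2 (b(G, U) = √(4 + 0) = √4 = 2)
(2163 + b(-28, -58))*(-3872 - 426) = (2163 + 2)*(-3872 - 426) = 2165*(-4298) = -9305170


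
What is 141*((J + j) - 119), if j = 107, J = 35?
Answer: 3243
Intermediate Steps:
141*((J + j) - 119) = 141*((35 + 107) - 119) = 141*(142 - 119) = 141*23 = 3243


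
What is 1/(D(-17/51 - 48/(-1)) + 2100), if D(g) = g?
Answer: 3/6443 ≈ 0.00046562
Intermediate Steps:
1/(D(-17/51 - 48/(-1)) + 2100) = 1/((-17/51 - 48/(-1)) + 2100) = 1/((-17*1/51 - 48*(-1)) + 2100) = 1/((-⅓ + 48) + 2100) = 1/(143/3 + 2100) = 1/(6443/3) = 3/6443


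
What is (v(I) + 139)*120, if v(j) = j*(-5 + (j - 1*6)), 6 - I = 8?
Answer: 19800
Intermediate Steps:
I = -2 (I = 6 - 1*8 = 6 - 8 = -2)
v(j) = j*(-11 + j) (v(j) = j*(-5 + (j - 6)) = j*(-5 + (-6 + j)) = j*(-11 + j))
(v(I) + 139)*120 = (-2*(-11 - 2) + 139)*120 = (-2*(-13) + 139)*120 = (26 + 139)*120 = 165*120 = 19800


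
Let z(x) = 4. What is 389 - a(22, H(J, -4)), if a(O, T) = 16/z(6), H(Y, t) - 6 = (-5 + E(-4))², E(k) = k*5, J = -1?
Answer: 385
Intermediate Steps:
E(k) = 5*k
H(Y, t) = 631 (H(Y, t) = 6 + (-5 + 5*(-4))² = 6 + (-5 - 20)² = 6 + (-25)² = 6 + 625 = 631)
a(O, T) = 4 (a(O, T) = 16/4 = 16*(¼) = 4)
389 - a(22, H(J, -4)) = 389 - 1*4 = 389 - 4 = 385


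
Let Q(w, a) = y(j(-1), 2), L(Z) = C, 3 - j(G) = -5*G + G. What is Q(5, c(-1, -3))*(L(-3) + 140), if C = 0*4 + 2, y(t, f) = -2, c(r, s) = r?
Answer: -284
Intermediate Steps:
j(G) = 3 + 4*G (j(G) = 3 - (-5*G + G) = 3 - (-4)*G = 3 + 4*G)
C = 2 (C = 0 + 2 = 2)
L(Z) = 2
Q(w, a) = -2
Q(5, c(-1, -3))*(L(-3) + 140) = -2*(2 + 140) = -2*142 = -284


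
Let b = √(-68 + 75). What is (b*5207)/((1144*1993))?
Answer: 5207*√7/2279992 ≈ 0.0060423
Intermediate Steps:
b = √7 ≈ 2.6458
(b*5207)/((1144*1993)) = (√7*5207)/((1144*1993)) = (5207*√7)/2279992 = (5207*√7)*(1/2279992) = 5207*√7/2279992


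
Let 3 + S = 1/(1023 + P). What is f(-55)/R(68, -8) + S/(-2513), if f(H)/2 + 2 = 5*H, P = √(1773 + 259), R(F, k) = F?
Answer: -42762876605/5249641922 + 4*√127/2624820961 ≈ -8.1459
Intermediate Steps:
P = 4*√127 (P = √2032 = 4*√127 ≈ 45.078)
S = -3 + 1/(1023 + 4*√127) ≈ -2.9991
f(H) = -4 + 10*H (f(H) = -4 + 2*(5*H) = -4 + 10*H)
f(-55)/R(68, -8) + S/(-2513) = (-4 + 10*(-55))/68 + (-3132468/1044497 - 4*√127/1044497)/(-2513) = (-4 - 550)*(1/68) + (-3132468/1044497 - 4*√127/1044497)*(-1/2513) = -554*1/68 + (3132468/2624820961 + 4*√127/2624820961) = -277/34 + (3132468/2624820961 + 4*√127/2624820961) = -42762876605/5249641922 + 4*√127/2624820961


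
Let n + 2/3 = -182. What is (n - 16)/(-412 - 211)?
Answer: 596/1869 ≈ 0.31889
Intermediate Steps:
n = -548/3 (n = -⅔ - 182 = -548/3 ≈ -182.67)
(n - 16)/(-412 - 211) = (-548/3 - 16)/(-412 - 211) = -596/3/(-623) = -1/623*(-596/3) = 596/1869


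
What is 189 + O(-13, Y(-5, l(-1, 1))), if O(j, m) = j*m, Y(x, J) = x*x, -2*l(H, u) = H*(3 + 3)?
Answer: -136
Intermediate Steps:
l(H, u) = -3*H (l(H, u) = -H*(3 + 3)/2 = -H*6/2 = -3*H)
Y(x, J) = x**2
189 + O(-13, Y(-5, l(-1, 1))) = 189 - 13*(-5)**2 = 189 - 13*25 = 189 - 325 = -136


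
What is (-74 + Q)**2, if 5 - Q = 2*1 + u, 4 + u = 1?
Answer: 4624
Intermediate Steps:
u = -3 (u = -4 + 1 = -3)
Q = 6 (Q = 5 - (2*1 - 3) = 5 - (2 - 3) = 5 - 1*(-1) = 5 + 1 = 6)
(-74 + Q)**2 = (-74 + 6)**2 = (-68)**2 = 4624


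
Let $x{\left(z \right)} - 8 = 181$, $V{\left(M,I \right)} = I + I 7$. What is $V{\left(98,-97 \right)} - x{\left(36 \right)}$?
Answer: $-965$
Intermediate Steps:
$V{\left(M,I \right)} = 8 I$ ($V{\left(M,I \right)} = I + 7 I = 8 I$)
$x{\left(z \right)} = 189$ ($x{\left(z \right)} = 8 + 181 = 189$)
$V{\left(98,-97 \right)} - x{\left(36 \right)} = 8 \left(-97\right) - 189 = -776 - 189 = -965$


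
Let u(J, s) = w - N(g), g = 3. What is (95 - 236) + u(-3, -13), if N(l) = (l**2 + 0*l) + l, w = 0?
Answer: -153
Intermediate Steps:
N(l) = l + l**2 (N(l) = (l**2 + 0) + l = l**2 + l = l + l**2)
u(J, s) = -12 (u(J, s) = 0 - 3*(1 + 3) = 0 - 3*4 = 0 - 1*12 = 0 - 12 = -12)
(95 - 236) + u(-3, -13) = (95 - 236) - 12 = -141 - 12 = -153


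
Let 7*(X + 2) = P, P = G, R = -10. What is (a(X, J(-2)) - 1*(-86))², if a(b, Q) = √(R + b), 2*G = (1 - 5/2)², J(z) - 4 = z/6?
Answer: (2408 + I*√9282)²/784 ≈ 7384.2 + 591.82*I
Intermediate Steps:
J(z) = 4 + z/6
G = 9/8 (G = (1 - 5/2)²/2 = (-3/2)²/2 = (½)*(9/4) = 9/8 ≈ 1.1250)
P = 9/8 ≈ 1.1250
X = -103/56 (X = -2 + (⅐)*(9/8) = -2 + 9/56 = -103/56 ≈ -1.8393)
a(b, Q) = √(-10 + b)
(a(X, J(-2)) - 1*(-86))² = (√(-10 - 103/56) - 1*(-86))² = (√(-663/56) + 86)² = (I*√9282/28 + 86)² = (86 + I*√9282/28)²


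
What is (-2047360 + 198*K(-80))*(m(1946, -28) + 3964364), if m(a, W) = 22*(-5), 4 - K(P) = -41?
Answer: -8080933566300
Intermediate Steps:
K(P) = 45 (K(P) = 4 - 1*(-41) = 4 + 41 = 45)
m(a, W) = -110
(-2047360 + 198*K(-80))*(m(1946, -28) + 3964364) = (-2047360 + 198*45)*(-110 + 3964364) = (-2047360 + 8910)*3964254 = -2038450*3964254 = -8080933566300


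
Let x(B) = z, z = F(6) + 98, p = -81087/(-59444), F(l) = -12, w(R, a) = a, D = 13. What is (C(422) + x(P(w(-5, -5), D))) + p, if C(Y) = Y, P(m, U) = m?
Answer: 30278639/59444 ≈ 509.36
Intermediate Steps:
p = 81087/59444 (p = -81087*(-1/59444) = 81087/59444 ≈ 1.3641)
z = 86 (z = -12 + 98 = 86)
x(B) = 86
(C(422) + x(P(w(-5, -5), D))) + p = (422 + 86) + 81087/59444 = 508 + 81087/59444 = 30278639/59444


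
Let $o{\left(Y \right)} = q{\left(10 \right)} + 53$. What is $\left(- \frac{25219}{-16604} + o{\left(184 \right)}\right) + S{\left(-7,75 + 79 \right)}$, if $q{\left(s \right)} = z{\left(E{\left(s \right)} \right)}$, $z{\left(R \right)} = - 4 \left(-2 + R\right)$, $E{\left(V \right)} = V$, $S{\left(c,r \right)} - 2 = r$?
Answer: $\frac{2964127}{16604} \approx 178.52$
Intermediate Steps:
$S{\left(c,r \right)} = 2 + r$
$z{\left(R \right)} = 8 - 4 R$
$q{\left(s \right)} = 8 - 4 s$
$o{\left(Y \right)} = 21$ ($o{\left(Y \right)} = \left(8 - 40\right) + 53 = -32 + 53 = 21$)
$\left(- \frac{25219}{-16604} + o{\left(184 \right)}\right) + S{\left(-7,75 + 79 \right)} = \left(- \frac{25219}{-16604} + 21\right) + \left(2 + \left(75 + 79\right)\right) = \left(\left(-25219\right) \left(- \frac{1}{16604}\right) + 21\right) + \left(2 + 154\right) = \left(\frac{25219}{16604} + 21\right) + 156 = \frac{373903}{16604} + 156 = \frac{2964127}{16604}$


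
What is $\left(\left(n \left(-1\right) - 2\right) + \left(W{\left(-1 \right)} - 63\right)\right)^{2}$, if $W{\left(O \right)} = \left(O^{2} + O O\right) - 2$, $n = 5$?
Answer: $4900$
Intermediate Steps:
$W{\left(O \right)} = -2 + 2 O^{2}$ ($W{\left(O \right)} = \left(O^{2} + O^{2}\right) - 2 = 2 O^{2} - 2 = -2 + 2 O^{2}$)
$\left(\left(n \left(-1\right) - 2\right) + \left(W{\left(-1 \right)} - 63\right)\right)^{2} = \left(\left(5 \left(-1\right) - 2\right) - \left(65 - 2\right)\right)^{2} = \left(\left(-5 - 2\right) + \left(\left(-2 + 2 \cdot 1\right) - 63\right)\right)^{2} = \left(-7 + \left(\left(-2 + 2\right) - 63\right)\right)^{2} = \left(-7 + \left(0 - 63\right)\right)^{2} = \left(-7 - 63\right)^{2} = \left(-70\right)^{2} = 4900$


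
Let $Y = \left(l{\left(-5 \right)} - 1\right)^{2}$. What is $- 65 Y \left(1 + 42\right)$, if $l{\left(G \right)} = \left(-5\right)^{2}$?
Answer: $-1609920$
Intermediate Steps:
$l{\left(G \right)} = 25$
$Y = 576$ ($Y = \left(25 - 1\right)^{2} = 24^{2} = 576$)
$- 65 Y \left(1 + 42\right) = \left(-65\right) 576 \left(1 + 42\right) = \left(-37440\right) 43 = -1609920$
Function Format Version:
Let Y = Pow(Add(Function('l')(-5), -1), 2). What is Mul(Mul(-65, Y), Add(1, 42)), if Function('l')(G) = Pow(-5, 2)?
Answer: -1609920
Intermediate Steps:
Function('l')(G) = 25
Y = 576 (Y = Pow(Add(25, -1), 2) = Pow(24, 2) = 576)
Mul(Mul(-65, Y), Add(1, 42)) = Mul(Mul(-65, 576), Add(1, 42)) = Mul(-37440, 43) = -1609920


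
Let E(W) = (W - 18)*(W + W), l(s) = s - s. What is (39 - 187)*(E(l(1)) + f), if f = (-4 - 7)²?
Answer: -17908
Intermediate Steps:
l(s) = 0
f = 121 (f = (-11)² = 121)
E(W) = 2*W*(-18 + W) (E(W) = (-18 + W)*(2*W) = 2*W*(-18 + W))
(39 - 187)*(E(l(1)) + f) = (39 - 187)*(2*0*(-18 + 0) + 121) = -148*(2*0*(-18) + 121) = -148*(0 + 121) = -148*121 = -17908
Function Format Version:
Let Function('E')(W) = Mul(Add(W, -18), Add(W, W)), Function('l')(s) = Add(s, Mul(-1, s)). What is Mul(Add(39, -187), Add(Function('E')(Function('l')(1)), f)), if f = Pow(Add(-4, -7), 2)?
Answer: -17908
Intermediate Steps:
Function('l')(s) = 0
f = 121 (f = Pow(-11, 2) = 121)
Function('E')(W) = Mul(2, W, Add(-18, W)) (Function('E')(W) = Mul(Add(-18, W), Mul(2, W)) = Mul(2, W, Add(-18, W)))
Mul(Add(39, -187), Add(Function('E')(Function('l')(1)), f)) = Mul(Add(39, -187), Add(Mul(2, 0, Add(-18, 0)), 121)) = Mul(-148, Add(Mul(2, 0, -18), 121)) = Mul(-148, Add(0, 121)) = Mul(-148, 121) = -17908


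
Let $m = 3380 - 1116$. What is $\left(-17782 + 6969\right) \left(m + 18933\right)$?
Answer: $-229203161$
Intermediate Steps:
$m = 2264$ ($m = 3380 - 1116 = 2264$)
$\left(-17782 + 6969\right) \left(m + 18933\right) = \left(-17782 + 6969\right) \left(2264 + 18933\right) = \left(-10813\right) 21197 = -229203161$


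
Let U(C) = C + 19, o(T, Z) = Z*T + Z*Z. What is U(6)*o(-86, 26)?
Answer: -39000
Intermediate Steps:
o(T, Z) = Z² + T*Z (o(T, Z) = T*Z + Z² = Z² + T*Z)
U(C) = 19 + C
U(6)*o(-86, 26) = (19 + 6)*(26*(-86 + 26)) = 25*(26*(-60)) = 25*(-1560) = -39000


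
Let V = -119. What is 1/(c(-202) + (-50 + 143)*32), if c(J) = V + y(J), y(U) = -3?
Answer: 1/2854 ≈ 0.00035039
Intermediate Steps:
c(J) = -122 (c(J) = -119 - 3 = -122)
1/(c(-202) + (-50 + 143)*32) = 1/(-122 + (-50 + 143)*32) = 1/(-122 + 93*32) = 1/(-122 + 2976) = 1/2854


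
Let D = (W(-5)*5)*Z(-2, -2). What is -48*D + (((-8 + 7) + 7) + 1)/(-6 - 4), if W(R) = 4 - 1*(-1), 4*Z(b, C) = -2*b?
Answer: -12007/10 ≈ -1200.7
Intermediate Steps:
Z(b, C) = -b/2 (Z(b, C) = (-2*b)/4 = -b/2)
W(R) = 5 (W(R) = 4 + 1 = 5)
D = 25 (D = (5*5)*(-1/2*(-2)) = 25*1 = 25)
-48*D + (((-8 + 7) + 7) + 1)/(-6 - 4) = -48*25 + (((-8 + 7) + 7) + 1)/(-6 - 4) = -1200 + ((-1 + 7) + 1)/(-10) = -1200 + (6 + 1)*(-1/10) = -1200 + 7*(-1/10) = -1200 - 7/10 = -12007/10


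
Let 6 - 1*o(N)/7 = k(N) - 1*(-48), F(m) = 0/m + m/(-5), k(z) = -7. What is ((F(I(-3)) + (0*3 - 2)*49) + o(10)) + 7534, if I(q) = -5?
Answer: 7192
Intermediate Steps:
F(m) = -m/5 (F(m) = 0 + m*(-1/5) = 0 - m/5 = -m/5)
o(N) = -245 (o(N) = 42 - 7*(-7 - 1*(-48)) = 42 - 7*(-7 + 48) = 42 - 7*41 = 42 - 287 = -245)
((F(I(-3)) + (0*3 - 2)*49) + o(10)) + 7534 = ((-1/5*(-5) + (0*3 - 2)*49) - 245) + 7534 = ((1 + (0 - 2)*49) - 245) + 7534 = ((1 - 2*49) - 245) + 7534 = ((1 - 98) - 245) + 7534 = (-97 - 245) + 7534 = -342 + 7534 = 7192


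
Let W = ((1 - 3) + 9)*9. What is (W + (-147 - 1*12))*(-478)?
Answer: 45888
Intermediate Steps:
W = 63 (W = (-2 + 9)*9 = 7*9 = 63)
(W + (-147 - 1*12))*(-478) = (63 + (-147 - 1*12))*(-478) = (63 + (-147 - 12))*(-478) = (63 - 159)*(-478) = -96*(-478) = 45888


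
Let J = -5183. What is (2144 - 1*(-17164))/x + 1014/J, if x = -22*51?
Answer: -16868512/969221 ≈ -17.404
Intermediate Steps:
x = -1122
(2144 - 1*(-17164))/x + 1014/J = (2144 - 1*(-17164))/(-1122) + 1014/(-5183) = (2144 + 17164)*(-1/1122) + 1014*(-1/5183) = 19308*(-1/1122) - 1014/5183 = -3218/187 - 1014/5183 = -16868512/969221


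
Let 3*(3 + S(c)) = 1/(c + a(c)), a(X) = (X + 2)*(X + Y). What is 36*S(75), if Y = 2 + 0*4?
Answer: -162105/1501 ≈ -108.00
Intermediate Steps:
Y = 2 (Y = 2 + 0 = 2)
a(X) = (2 + X)**2 (a(X) = (X + 2)*(X + 2) = (2 + X)*(2 + X) = (2 + X)**2)
S(c) = -3 + 1/(3*(4 + c**2 + 5*c)) (S(c) = -3 + 1/(3*(c + (4 + c**2 + 4*c))) = -3 + 1/(3*(4 + c**2 + 5*c)))
36*S(75) = 36*((-35 - 45*75 - 9*75**2)/(3*(4 + 75**2 + 5*75))) = 36*((-35 - 3375 - 9*5625)/(3*(4 + 5625 + 375))) = 36*((1/3)*(-35 - 3375 - 50625)/6004) = 36*((1/3)*(1/6004)*(-54035)) = 36*(-54035/18012) = -162105/1501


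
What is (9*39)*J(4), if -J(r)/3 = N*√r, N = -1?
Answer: 2106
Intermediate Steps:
J(r) = 3*√r (J(r) = -(-3)*√r = 3*√r)
(9*39)*J(4) = (9*39)*(3*√4) = 351*(3*2) = 351*6 = 2106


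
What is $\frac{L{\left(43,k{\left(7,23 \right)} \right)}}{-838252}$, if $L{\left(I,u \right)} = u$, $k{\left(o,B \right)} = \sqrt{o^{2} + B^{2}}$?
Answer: $- \frac{17 \sqrt{2}}{838252} \approx -2.8681 \cdot 10^{-5}$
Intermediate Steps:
$k{\left(o,B \right)} = \sqrt{B^{2} + o^{2}}$
$\frac{L{\left(43,k{\left(7,23 \right)} \right)}}{-838252} = \frac{\sqrt{23^{2} + 7^{2}}}{-838252} = \sqrt{529 + 49} \left(- \frac{1}{838252}\right) = \sqrt{578} \left(- \frac{1}{838252}\right) = 17 \sqrt{2} \left(- \frac{1}{838252}\right) = - \frac{17 \sqrt{2}}{838252}$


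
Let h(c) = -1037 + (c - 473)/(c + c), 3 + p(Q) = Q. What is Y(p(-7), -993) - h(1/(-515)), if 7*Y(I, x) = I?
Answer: -845337/7 ≈ -1.2076e+5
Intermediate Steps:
p(Q) = -3 + Q
Y(I, x) = I/7
h(c) = -1037 + (-473 + c)/(2*c) (h(c) = -1037 + (-473 + c)/((2*c)) = -1037 + (-473 + c)*(1/(2*c)) = -1037 + (-473 + c)/(2*c))
Y(p(-7), -993) - h(1/(-515)) = (-3 - 7)/7 - (-473 - 2073/(-515))/(2*(1/(-515))) = (1/7)*(-10) - (-473 - 2073*(-1/515))/(2*(-1/515)) = -10/7 - (-515)*(-473 + 2073/515)/2 = -10/7 - (-515)*(-241522)/(2*515) = -10/7 - 1*120761 = -10/7 - 120761 = -845337/7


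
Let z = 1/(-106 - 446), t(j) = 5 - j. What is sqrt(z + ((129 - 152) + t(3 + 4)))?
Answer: I*sqrt(1904538)/276 ≈ 5.0002*I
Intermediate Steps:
z = -1/552 (z = 1/(-552) = -1/552 ≈ -0.0018116)
sqrt(z + ((129 - 152) + t(3 + 4))) = sqrt(-1/552 + ((129 - 152) + (5 - (3 + 4)))) = sqrt(-1/552 + (-23 + (5 - 1*7))) = sqrt(-1/552 + (-23 + (5 - 7))) = sqrt(-1/552 + (-23 - 2)) = sqrt(-1/552 - 25) = sqrt(-13801/552) = I*sqrt(1904538)/276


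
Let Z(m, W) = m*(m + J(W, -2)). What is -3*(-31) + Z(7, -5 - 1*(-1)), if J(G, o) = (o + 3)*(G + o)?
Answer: 100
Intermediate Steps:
J(G, o) = (3 + o)*(G + o)
Z(m, W) = m*(-2 + W + m) (Z(m, W) = m*(m + ((-2)² + 3*W + 3*(-2) + W*(-2))) = m*(m + (4 + 3*W - 6 - 2*W)) = m*(m + (-2 + W)) = m*(-2 + W + m))
-3*(-31) + Z(7, -5 - 1*(-1)) = -3*(-31) + 7*(-2 + (-5 - 1*(-1)) + 7) = 93 + 7*(-2 + (-5 + 1) + 7) = 93 + 7*(-2 - 4 + 7) = 93 + 7*1 = 93 + 7 = 100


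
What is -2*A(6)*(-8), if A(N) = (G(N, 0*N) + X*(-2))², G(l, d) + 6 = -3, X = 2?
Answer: 2704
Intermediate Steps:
G(l, d) = -9 (G(l, d) = -6 - 3 = -9)
A(N) = 169 (A(N) = (-9 + 2*(-2))² = (-9 - 4)² = (-13)² = 169)
-2*A(6)*(-8) = -2*169*(-8) = -338*(-8) = 2704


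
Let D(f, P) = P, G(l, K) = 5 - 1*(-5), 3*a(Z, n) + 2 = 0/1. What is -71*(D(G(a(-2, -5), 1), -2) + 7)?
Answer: -355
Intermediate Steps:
a(Z, n) = -2/3 (a(Z, n) = -2/3 + (0/1)/3 = -2/3 + (0*1)/3 = -2/3 + (1/3)*0 = -2/3 + 0 = -2/3)
G(l, K) = 10 (G(l, K) = 5 + 5 = 10)
-71*(D(G(a(-2, -5), 1), -2) + 7) = -71*(-2 + 7) = -71*5 = -355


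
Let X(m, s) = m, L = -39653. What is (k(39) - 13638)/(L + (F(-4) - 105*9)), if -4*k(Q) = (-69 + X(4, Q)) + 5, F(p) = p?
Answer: 4541/13534 ≈ 0.33553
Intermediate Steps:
k(Q) = 15 (k(Q) = -((-69 + 4) + 5)/4 = -(-65 + 5)/4 = -¼*(-60) = 15)
(k(39) - 13638)/(L + (F(-4) - 105*9)) = (15 - 13638)/(-39653 + (-4 - 105*9)) = -13623/(-39653 + (-4 - 945)) = -13623/(-39653 - 949) = -13623/(-40602) = -13623*(-1/40602) = 4541/13534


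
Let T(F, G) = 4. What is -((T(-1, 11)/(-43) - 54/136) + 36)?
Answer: -103831/2924 ≈ -35.510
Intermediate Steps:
-((T(-1, 11)/(-43) - 54/136) + 36) = -((4/(-43) - 54/136) + 36) = -((4*(-1/43) - 54*1/136) + 36) = -((-4/43 - 27/68) + 36) = -(-1433/2924 + 36) = -1*103831/2924 = -103831/2924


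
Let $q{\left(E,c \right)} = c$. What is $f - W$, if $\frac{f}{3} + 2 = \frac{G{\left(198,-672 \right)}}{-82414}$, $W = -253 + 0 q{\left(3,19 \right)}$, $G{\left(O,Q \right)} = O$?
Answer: $\frac{10177832}{41207} \approx 246.99$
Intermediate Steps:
$W = -253$ ($W = -253 + 0 \cdot 19 = -253 + 0 = -253$)
$f = - \frac{247539}{41207}$ ($f = -6 + 3 \frac{198}{-82414} = -6 + 3 \cdot 198 \left(- \frac{1}{82414}\right) = -6 + 3 \left(- \frac{99}{41207}\right) = -6 - \frac{297}{41207} = - \frac{247539}{41207} \approx -6.0072$)
$f - W = - \frac{247539}{41207} - -253 = - \frac{247539}{41207} + 253 = \frac{10177832}{41207}$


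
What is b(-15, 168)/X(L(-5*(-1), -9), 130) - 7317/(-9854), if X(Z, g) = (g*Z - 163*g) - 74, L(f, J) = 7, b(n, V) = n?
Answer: 37269507/50142079 ≈ 0.74328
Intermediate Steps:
X(Z, g) = -74 - 163*g + Z*g (X(Z, g) = (Z*g - 163*g) - 74 = (-163*g + Z*g) - 74 = -74 - 163*g + Z*g)
b(-15, 168)/X(L(-5*(-1), -9), 130) - 7317/(-9854) = -15/(-74 - 163*130 + 7*130) - 7317/(-9854) = -15/(-74 - 21190 + 910) - 7317*(-1/9854) = -15/(-20354) + 7317/9854 = -15*(-1/20354) + 7317/9854 = 15/20354 + 7317/9854 = 37269507/50142079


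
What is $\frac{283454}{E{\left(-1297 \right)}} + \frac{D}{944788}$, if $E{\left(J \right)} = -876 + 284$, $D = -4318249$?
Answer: $- \frac{2599618665}{5378024} \approx -483.38$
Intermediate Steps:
$E{\left(J \right)} = -592$
$\frac{283454}{E{\left(-1297 \right)}} + \frac{D}{944788} = \frac{283454}{-592} - \frac{4318249}{944788} = 283454 \left(- \frac{1}{592}\right) - \frac{332173}{72676} = - \frac{141727}{296} - \frac{332173}{72676} = - \frac{2599618665}{5378024}$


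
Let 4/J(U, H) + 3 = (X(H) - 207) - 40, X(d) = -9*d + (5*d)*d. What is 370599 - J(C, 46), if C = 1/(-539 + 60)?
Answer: 918714920/2479 ≈ 3.7060e+5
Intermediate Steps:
X(d) = -9*d + 5*d²
C = -1/479 (C = 1/(-479) = -1/479 ≈ -0.0020877)
J(U, H) = 4/(-250 + H*(-9 + 5*H)) (J(U, H) = 4/(-3 + ((H*(-9 + 5*H) - 207) - 40)) = 4/(-3 + ((-207 + H*(-9 + 5*H)) - 40)) = 4/(-3 + (-247 + H*(-9 + 5*H))) = 4/(-250 + H*(-9 + 5*H)))
370599 - J(C, 46) = 370599 - 4/(-250 + 46*(-9 + 5*46)) = 370599 - 4/(-250 + 46*(-9 + 230)) = 370599 - 4/(-250 + 46*221) = 370599 - 4/(-250 + 10166) = 370599 - 4/9916 = 370599 - 1*1/2479 = 370599 - 1/2479 = 918714920/2479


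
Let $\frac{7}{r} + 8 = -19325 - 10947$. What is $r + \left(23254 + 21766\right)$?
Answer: $\frac{1363205593}{30280} \approx 45020.0$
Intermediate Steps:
$r = - \frac{7}{30280}$ ($r = \frac{7}{-8 - 30272} = \frac{7}{-30280} = 7 \left(- \frac{1}{30280}\right) = - \frac{7}{30280} \approx -0.00023118$)
$r + \left(23254 + 21766\right) = - \frac{7}{30280} + \left(23254 + 21766\right) = - \frac{7}{30280} + 45020 = \frac{1363205593}{30280}$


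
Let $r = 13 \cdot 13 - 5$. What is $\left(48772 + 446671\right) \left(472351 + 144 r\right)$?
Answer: $245723378381$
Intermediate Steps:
$r = 164$ ($r = 169 - 5 = 164$)
$\left(48772 + 446671\right) \left(472351 + 144 r\right) = \left(48772 + 446671\right) \left(472351 + 144 \cdot 164\right) = 495443 \left(472351 + 23616\right) = 495443 \cdot 495967 = 245723378381$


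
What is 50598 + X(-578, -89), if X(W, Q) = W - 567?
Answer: 49453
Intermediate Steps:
X(W, Q) = -567 + W
50598 + X(-578, -89) = 50598 + (-567 - 578) = 50598 - 1145 = 49453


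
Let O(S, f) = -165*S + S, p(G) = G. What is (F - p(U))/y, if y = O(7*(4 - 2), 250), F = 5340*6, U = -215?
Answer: -32255/2296 ≈ -14.048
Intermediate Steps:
F = 32040
O(S, f) = -164*S
y = -2296 (y = -1148*(4 - 2) = -1148*2 = -164*14 = -2296)
(F - p(U))/y = (32040 - 1*(-215))/(-2296) = (32040 + 215)*(-1/2296) = 32255*(-1/2296) = -32255/2296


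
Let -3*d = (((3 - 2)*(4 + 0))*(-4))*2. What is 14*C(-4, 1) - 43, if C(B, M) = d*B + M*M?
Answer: -1879/3 ≈ -626.33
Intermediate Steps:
d = 32/3 (d = -((3 - 2)*(4 + 0))*(-4)*2/3 = -(1*4)*(-4)*2/3 = -4*(-4)*2/3 = -(-16)*2/3 = -⅓*(-32) = 32/3 ≈ 10.667)
C(B, M) = M² + 32*B/3 (C(B, M) = 32*B/3 + M*M = 32*B/3 + M² = M² + 32*B/3)
14*C(-4, 1) - 43 = 14*(1² + (32/3)*(-4)) - 43 = 14*(1 - 128/3) - 43 = 14*(-125/3) - 43 = -1750/3 - 43 = -1879/3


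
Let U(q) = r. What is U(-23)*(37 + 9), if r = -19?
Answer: -874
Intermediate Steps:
U(q) = -19
U(-23)*(37 + 9) = -19*(37 + 9) = -19*46 = -874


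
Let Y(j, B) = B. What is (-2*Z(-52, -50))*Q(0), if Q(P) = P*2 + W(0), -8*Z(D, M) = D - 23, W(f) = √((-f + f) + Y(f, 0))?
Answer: 0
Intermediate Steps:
W(f) = 0 (W(f) = √((-f + f) + 0) = √(0 + 0) = √0 = 0)
Z(D, M) = 23/8 - D/8 (Z(D, M) = -(D - 23)/8 = -(-23 + D)/8 = 23/8 - D/8)
Q(P) = 2*P (Q(P) = P*2 + 0 = 2*P + 0 = 2*P)
(-2*Z(-52, -50))*Q(0) = (-2*(23/8 - ⅛*(-52)))*(2*0) = -2*(23/8 + 13/2)*0 = -2*75/8*0 = -75/4*0 = 0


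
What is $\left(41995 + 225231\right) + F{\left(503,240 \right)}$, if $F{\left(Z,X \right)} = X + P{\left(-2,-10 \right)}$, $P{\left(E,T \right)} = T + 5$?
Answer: $267461$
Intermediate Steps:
$P{\left(E,T \right)} = 5 + T$
$F{\left(Z,X \right)} = -5 + X$ ($F{\left(Z,X \right)} = X + \left(5 - 10\right) = X - 5 = -5 + X$)
$\left(41995 + 225231\right) + F{\left(503,240 \right)} = \left(41995 + 225231\right) + \left(-5 + 240\right) = 267226 + 235 = 267461$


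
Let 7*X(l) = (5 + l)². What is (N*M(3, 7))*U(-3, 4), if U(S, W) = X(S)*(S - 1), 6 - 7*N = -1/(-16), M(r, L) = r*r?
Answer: -855/49 ≈ -17.449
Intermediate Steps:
M(r, L) = r²
X(l) = (5 + l)²/7
N = 95/112 (N = 6/7 - (-1)/(7*(-16)) = 6/7 - (-1)*(-1)/(7*16) = 6/7 - ⅐*1/16 = 6/7 - 1/112 = 95/112 ≈ 0.84821)
U(S, W) = (5 + S)²*(-1 + S)/7 (U(S, W) = ((5 + S)²/7)*(S - 1) = ((5 + S)²/7)*(-1 + S) = (5 + S)²*(-1 + S)/7)
(N*M(3, 7))*U(-3, 4) = ((95/112)*3²)*((5 - 3)²*(-1 - 3)/7) = ((95/112)*9)*((⅐)*2²*(-4)) = 855*((⅐)*4*(-4))/112 = (855/112)*(-16/7) = -855/49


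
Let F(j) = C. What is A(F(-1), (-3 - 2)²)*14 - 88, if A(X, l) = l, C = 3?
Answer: 262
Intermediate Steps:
F(j) = 3
A(F(-1), (-3 - 2)²)*14 - 88 = (-3 - 2)²*14 - 88 = (-5)²*14 - 88 = 25*14 - 88 = 350 - 88 = 262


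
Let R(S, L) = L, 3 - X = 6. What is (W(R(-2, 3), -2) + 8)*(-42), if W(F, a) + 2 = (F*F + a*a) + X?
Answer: -672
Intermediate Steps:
X = -3 (X = 3 - 1*6 = 3 - 6 = -3)
W(F, a) = -5 + F**2 + a**2 (W(F, a) = -2 + ((F*F + a*a) - 3) = -2 + ((F**2 + a**2) - 3) = -2 + (-3 + F**2 + a**2) = -5 + F**2 + a**2)
(W(R(-2, 3), -2) + 8)*(-42) = ((-5 + 3**2 + (-2)**2) + 8)*(-42) = ((-5 + 9 + 4) + 8)*(-42) = (8 + 8)*(-42) = 16*(-42) = -672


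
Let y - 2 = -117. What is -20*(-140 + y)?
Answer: 5100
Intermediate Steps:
y = -115 (y = 2 - 117 = -115)
-20*(-140 + y) = -20*(-140 - 115) = -20*(-255) = 5100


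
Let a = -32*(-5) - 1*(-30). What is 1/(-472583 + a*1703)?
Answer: -1/149013 ≈ -6.7108e-6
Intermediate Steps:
a = 190 (a = 160 + 30 = 190)
1/(-472583 + a*1703) = 1/(-472583 + 190*1703) = 1/(-472583 + 323570) = 1/(-149013) = -1/149013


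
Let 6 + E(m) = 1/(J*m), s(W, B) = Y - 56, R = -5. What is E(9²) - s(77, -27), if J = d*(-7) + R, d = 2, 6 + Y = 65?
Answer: -13852/1539 ≈ -9.0007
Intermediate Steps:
Y = 59 (Y = -6 + 65 = 59)
J = -19 (J = 2*(-7) - 5 = -14 - 5 = -19)
s(W, B) = 3 (s(W, B) = 59 - 56 = 3)
E(m) = -6 - 1/(19*m) (E(m) = -6 + 1/(-19*m) = -6 - 1/(19*m))
E(9²) - s(77, -27) = (-6 - 1/(19*(9²))) - 1*3 = (-6 - 1/19/81) - 3 = (-6 - 1/19*1/81) - 3 = (-6 - 1/1539) - 3 = -9235/1539 - 3 = -13852/1539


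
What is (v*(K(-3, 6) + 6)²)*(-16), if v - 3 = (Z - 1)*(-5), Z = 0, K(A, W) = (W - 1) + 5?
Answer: -32768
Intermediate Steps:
K(A, W) = 4 + W (K(A, W) = (-1 + W) + 5 = 4 + W)
v = 8 (v = 3 + (0 - 1)*(-5) = 3 - 1*(-5) = 3 + 5 = 8)
(v*(K(-3, 6) + 6)²)*(-16) = (8*((4 + 6) + 6)²)*(-16) = (8*(10 + 6)²)*(-16) = (8*16²)*(-16) = (8*256)*(-16) = 2048*(-16) = -32768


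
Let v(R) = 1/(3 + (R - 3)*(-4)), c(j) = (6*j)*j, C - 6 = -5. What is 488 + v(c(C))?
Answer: 4391/9 ≈ 487.89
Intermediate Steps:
C = 1 (C = 6 - 5 = 1)
c(j) = 6*j**2
v(R) = 1/(15 - 4*R) (v(R) = 1/(3 + (-3 + R)*(-4)) = 1/(3 + (12 - 4*R)) = 1/(15 - 4*R))
488 + v(c(C)) = 488 - 1/(-15 + 4*(6*1**2)) = 488 - 1/(-15 + 4*(6*1)) = 488 - 1/(-15 + 4*6) = 488 - 1/(-15 + 24) = 488 - 1/9 = 4391/9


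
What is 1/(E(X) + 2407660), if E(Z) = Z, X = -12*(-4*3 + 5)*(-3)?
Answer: 1/2407408 ≈ 4.1538e-7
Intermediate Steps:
X = -252 (X = -12*(-12 + 5)*(-3) = -12*(-7)*(-3) = 84*(-3) = -252)
1/(E(X) + 2407660) = 1/(-252 + 2407660) = 1/2407408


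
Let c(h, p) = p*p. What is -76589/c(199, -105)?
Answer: -76589/11025 ≈ -6.9468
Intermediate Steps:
c(h, p) = p**2
-76589/c(199, -105) = -76589/((-105)**2) = -76589/11025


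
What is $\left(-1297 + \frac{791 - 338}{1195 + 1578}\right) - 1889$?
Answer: $- \frac{8834325}{2773} \approx -3185.8$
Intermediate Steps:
$\left(-1297 + \frac{791 - 338}{1195 + 1578}\right) - 1889 = \left(-1297 + \frac{453}{2773}\right) - 1889 = - \frac{3596128}{2773} - 1889 = - \frac{8834325}{2773}$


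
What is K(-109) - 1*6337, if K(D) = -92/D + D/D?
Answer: -690532/109 ≈ -6335.2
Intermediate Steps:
K(D) = 1 - 92/D (K(D) = -92/D + 1 = 1 - 92/D)
K(-109) - 1*6337 = (-92 - 109)/(-109) - 1*6337 = -1/109*(-201) - 6337 = 201/109 - 6337 = -690532/109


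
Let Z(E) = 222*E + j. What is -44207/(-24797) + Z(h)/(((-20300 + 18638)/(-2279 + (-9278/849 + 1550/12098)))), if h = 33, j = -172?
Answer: 1043242951748103511/105825770835507 ≈ 9858.1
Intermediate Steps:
Z(E) = -172 + 222*E (Z(E) = 222*E - 172 = -172 + 222*E)
-44207/(-24797) + Z(h)/(((-20300 + 18638)/(-2279 + (-9278/849 + 1550/12098)))) = -44207/(-24797) + (-172 + 222*33)/(((-20300 + 18638)/(-2279 + (-9278/849 + 1550/12098)))) = -44207*(-1/24797) + (-172 + 7326)/((-1662/(-2279 + (-9278*1/849 + 1550*(1/12098))))) = 44207/24797 + 7154/((-1662/(-2279 + (-9278/849 + 775/6049)))) = 44207/24797 + 7154/((-1662/(-2279 - 55464647/5135601))) = 44207/24797 + 7154/((-1662/(-11759499326/5135601))) = 44207/24797 + 7154/((-1662*(-5135601/11759499326))) = 44207/24797 + 7154/(4267684431/5879749663) = 44207/24797 + 7154*(5879749663/4267684431) = 44207/24797 + 42063729089102/4267684431 = 1043242951748103511/105825770835507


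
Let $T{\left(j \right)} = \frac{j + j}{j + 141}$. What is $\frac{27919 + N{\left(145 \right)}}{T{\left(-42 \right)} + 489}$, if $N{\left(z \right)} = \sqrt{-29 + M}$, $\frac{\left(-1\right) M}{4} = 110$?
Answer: $\frac{921327}{16109} + \frac{33 i \sqrt{469}}{16109} \approx 57.193 + 0.044364 i$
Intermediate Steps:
$M = -440$ ($M = \left(-4\right) 110 = -440$)
$T{\left(j \right)} = \frac{2 j}{141 + j}$
$N{\left(z \right)} = i \sqrt{469}$ ($N{\left(z \right)} = \sqrt{-29 - 440} = \sqrt{-469} = i \sqrt{469}$)
$\frac{27919 + N{\left(145 \right)}}{T{\left(-42 \right)} + 489} = \frac{27919 + i \sqrt{469}}{2 \left(-42\right) \frac{1}{141 - 42} + 489} = \frac{27919 + i \sqrt{469}}{2 \left(-42\right) \frac{1}{99} + 489} = \frac{27919 + i \sqrt{469}}{- \frac{28}{33} + 489} = \frac{27919 + i \sqrt{469}}{\frac{16109}{33}} = \left(27919 + i \sqrt{469}\right) \frac{33}{16109} = \frac{921327}{16109} + \frac{33 i \sqrt{469}}{16109}$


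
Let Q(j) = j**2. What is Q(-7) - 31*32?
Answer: -943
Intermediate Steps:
Q(-7) - 31*32 = (-7)**2 - 31*32 = 49 - 992 = -943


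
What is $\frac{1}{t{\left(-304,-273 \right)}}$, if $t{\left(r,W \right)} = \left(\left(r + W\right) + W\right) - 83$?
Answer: $- \frac{1}{933} \approx -0.0010718$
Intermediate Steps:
$t{\left(r,W \right)} = -83 + r + 2 W$ ($t{\left(r,W \right)} = \left(\left(W + r\right) + W\right) - 83 = \left(r + 2 W\right) - 83 = -83 + r + 2 W$)
$\frac{1}{t{\left(-304,-273 \right)}} = \frac{1}{-83 - 304 + 2 \left(-273\right)} = \frac{1}{-83 - 304 - 546} = \frac{1}{-933} = - \frac{1}{933}$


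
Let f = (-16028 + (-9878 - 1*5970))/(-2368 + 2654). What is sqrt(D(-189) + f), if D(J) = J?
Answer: I*sqrt(36355)/11 ≈ 17.334*I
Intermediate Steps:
f = -1226/11 (f = (-16028 + (-9878 - 5970))/286 = (-16028 - 15848)*(1/286) = -31876*1/286 = -1226/11 ≈ -111.45)
sqrt(D(-189) + f) = sqrt(-189 - 1226/11) = sqrt(-3305/11) = I*sqrt(36355)/11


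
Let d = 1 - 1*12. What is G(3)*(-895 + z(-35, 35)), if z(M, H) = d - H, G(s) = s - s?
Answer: 0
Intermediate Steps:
G(s) = 0
d = -11 (d = 1 - 12 = -11)
z(M, H) = -11 - H
G(3)*(-895 + z(-35, 35)) = 0*(-895 + (-11 - 1*35)) = 0*(-895 + (-11 - 35)) = 0*(-895 - 46) = 0*(-941) = 0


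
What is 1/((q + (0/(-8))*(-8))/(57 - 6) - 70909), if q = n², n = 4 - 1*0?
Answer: -51/3616343 ≈ -1.4103e-5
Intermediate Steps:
n = 4 (n = 4 + 0 = 4)
q = 16 (q = 4² = 16)
1/((q + (0/(-8))*(-8))/(57 - 6) - 70909) = 1/((16 + (0/(-8))*(-8))/(57 - 6) - 70909) = 1/((16 + (0*(-⅛))*(-8))/51 - 70909) = 1/((16 + 0*(-8))/51 - 70909) = 1/((16 + 0)/51 - 70909) = 1/((1/51)*16 - 70909) = 1/(16/51 - 70909) = 1/(-3616343/51) = -51/3616343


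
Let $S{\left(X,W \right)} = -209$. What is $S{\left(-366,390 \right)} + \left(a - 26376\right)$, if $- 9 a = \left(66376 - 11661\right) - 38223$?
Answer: $- \frac{255757}{9} \approx -28417.0$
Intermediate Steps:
$a = - \frac{16492}{9}$ ($a = - \frac{\left(66376 - 11661\right) - 38223}{9} = - \frac{54715 - 38223}{9} = \left(- \frac{1}{9}\right) 16492 = - \frac{16492}{9} \approx -1832.4$)
$S{\left(-366,390 \right)} + \left(a - 26376\right) = -209 - \frac{253876}{9} = - \frac{255757}{9}$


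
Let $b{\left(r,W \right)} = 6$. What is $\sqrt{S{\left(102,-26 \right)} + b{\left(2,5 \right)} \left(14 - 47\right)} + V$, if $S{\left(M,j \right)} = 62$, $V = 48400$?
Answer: $48400 + 2 i \sqrt{34} \approx 48400.0 + 11.662 i$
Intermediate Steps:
$\sqrt{S{\left(102,-26 \right)} + b{\left(2,5 \right)} \left(14 - 47\right)} + V = \sqrt{62 + 6 \left(14 - 47\right)} + 48400 = \sqrt{62 + 6 \left(-33\right)} + 48400 = \sqrt{62 - 198} + 48400 = \sqrt{-136} + 48400 = 2 i \sqrt{34} + 48400 = 48400 + 2 i \sqrt{34}$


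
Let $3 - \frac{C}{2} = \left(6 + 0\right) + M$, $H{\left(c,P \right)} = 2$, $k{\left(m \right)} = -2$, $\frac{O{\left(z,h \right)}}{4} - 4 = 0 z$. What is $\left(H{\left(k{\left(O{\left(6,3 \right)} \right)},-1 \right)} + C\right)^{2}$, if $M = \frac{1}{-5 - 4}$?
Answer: $\frac{1156}{81} \approx 14.272$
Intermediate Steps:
$O{\left(z,h \right)} = 16$ ($O{\left(z,h \right)} = 16 + 4 \cdot 0 z = 16 + 4 \cdot 0 = 16 + 0 = 16$)
$M = - \frac{1}{9}$ ($M = \frac{1}{-9} = - \frac{1}{9} \approx -0.11111$)
$C = - \frac{52}{9}$ ($C = 6 - 2 \left(\left(6 + 0\right) - \frac{1}{9}\right) = 6 - 2 \left(6 - \frac{1}{9}\right) = 6 - \frac{106}{9} = - \frac{52}{9} \approx -5.7778$)
$\left(H{\left(k{\left(O{\left(6,3 \right)} \right)},-1 \right)} + C\right)^{2} = \left(2 - \frac{52}{9}\right)^{2} = \left(- \frac{34}{9}\right)^{2} = \frac{1156}{81}$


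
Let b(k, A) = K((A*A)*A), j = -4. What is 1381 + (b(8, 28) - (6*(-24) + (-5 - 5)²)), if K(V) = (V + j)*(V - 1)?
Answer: 481781973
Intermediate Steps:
K(V) = (-1 + V)*(-4 + V) (K(V) = (V - 4)*(V - 1) = (-4 + V)*(-1 + V) = (-1 + V)*(-4 + V))
b(k, A) = 4 + A⁶ - 5*A³ (b(k, A) = 4 + ((A*A)*A)² - 5*A*A*A = 4 + (A²*A)² - 5*A²*A = 4 + (A³)² - 5*A³ = 4 + A⁶ - 5*A³)
1381 + (b(8, 28) - (6*(-24) + (-5 - 5)²)) = 1381 + ((4 + 28⁶ - 5*28³) - (6*(-24) + (-5 - 5)²)) = 1381 + ((4 + 481890304 - 5*21952) - (-144 + (-10)²)) = 1381 + ((4 + 481890304 - 109760) - (-144 + 100)) = 1381 + (481780548 - 1*(-44)) = 1381 + (481780548 + 44) = 1381 + 481780592 = 481781973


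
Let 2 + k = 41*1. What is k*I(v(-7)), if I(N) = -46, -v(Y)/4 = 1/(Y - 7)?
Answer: -1794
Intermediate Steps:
k = 39 (k = -2 + 41*1 = -2 + 41 = 39)
v(Y) = -4/(-7 + Y) (v(Y) = -4/(Y - 7) = -4/(-7 + Y))
k*I(v(-7)) = 39*(-46) = -1794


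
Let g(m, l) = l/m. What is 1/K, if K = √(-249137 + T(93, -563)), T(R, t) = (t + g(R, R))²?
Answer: √66707/66707 ≈ 0.0038718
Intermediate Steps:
T(R, t) = (1 + t)² (T(R, t) = (t + R/R)² = (t + 1)² = (1 + t)²)
K = √66707 (K = √(-249137 + (1 - 563)²) = √(-249137 + (-562)²) = √(-249137 + 315844) = √66707 ≈ 258.28)
1/K = 1/(√66707) = √66707/66707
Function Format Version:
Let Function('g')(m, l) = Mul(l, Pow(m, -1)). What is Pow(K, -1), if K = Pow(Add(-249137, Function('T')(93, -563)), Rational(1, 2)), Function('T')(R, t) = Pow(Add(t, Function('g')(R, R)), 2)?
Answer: Mul(Rational(1, 66707), Pow(66707, Rational(1, 2))) ≈ 0.0038718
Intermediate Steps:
Function('T')(R, t) = Pow(Add(1, t), 2) (Function('T')(R, t) = Pow(Add(t, Mul(R, Pow(R, -1))), 2) = Pow(Add(t, 1), 2) = Pow(Add(1, t), 2))
K = Pow(66707, Rational(1, 2)) (K = Pow(Add(-249137, Pow(Add(1, -563), 2)), Rational(1, 2)) = Pow(Add(-249137, Pow(-562, 2)), Rational(1, 2)) = Pow(Add(-249137, 315844), Rational(1, 2)) = Pow(66707, Rational(1, 2)) ≈ 258.28)
Pow(K, -1) = Pow(Pow(66707, Rational(1, 2)), -1) = Mul(Rational(1, 66707), Pow(66707, Rational(1, 2)))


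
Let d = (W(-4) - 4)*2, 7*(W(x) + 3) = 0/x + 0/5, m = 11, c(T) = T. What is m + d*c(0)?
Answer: 11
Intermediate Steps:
W(x) = -3 (W(x) = -3 + (0/x + 0/5)/7 = -3 + (0 + 0*(1/5))/7 = -3 + (0 + 0)/7 = -3 + (1/7)*0 = -3 + 0 = -3)
d = -14 (d = (-3 - 4)*2 = -7*2 = -14)
m + d*c(0) = 11 - 14*0 = 11 + 0 = 11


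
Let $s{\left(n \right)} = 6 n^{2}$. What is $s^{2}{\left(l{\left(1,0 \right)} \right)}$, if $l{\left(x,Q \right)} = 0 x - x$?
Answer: $36$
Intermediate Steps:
$l{\left(x,Q \right)} = - x$ ($l{\left(x,Q \right)} = 0 - x = - x$)
$s^{2}{\left(l{\left(1,0 \right)} \right)} = \left(6 \left(\left(-1\right) 1\right)^{2}\right)^{2} = \left(6 \left(-1\right)^{2}\right)^{2} = \left(6 \cdot 1\right)^{2} = 6^{2} = 36$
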